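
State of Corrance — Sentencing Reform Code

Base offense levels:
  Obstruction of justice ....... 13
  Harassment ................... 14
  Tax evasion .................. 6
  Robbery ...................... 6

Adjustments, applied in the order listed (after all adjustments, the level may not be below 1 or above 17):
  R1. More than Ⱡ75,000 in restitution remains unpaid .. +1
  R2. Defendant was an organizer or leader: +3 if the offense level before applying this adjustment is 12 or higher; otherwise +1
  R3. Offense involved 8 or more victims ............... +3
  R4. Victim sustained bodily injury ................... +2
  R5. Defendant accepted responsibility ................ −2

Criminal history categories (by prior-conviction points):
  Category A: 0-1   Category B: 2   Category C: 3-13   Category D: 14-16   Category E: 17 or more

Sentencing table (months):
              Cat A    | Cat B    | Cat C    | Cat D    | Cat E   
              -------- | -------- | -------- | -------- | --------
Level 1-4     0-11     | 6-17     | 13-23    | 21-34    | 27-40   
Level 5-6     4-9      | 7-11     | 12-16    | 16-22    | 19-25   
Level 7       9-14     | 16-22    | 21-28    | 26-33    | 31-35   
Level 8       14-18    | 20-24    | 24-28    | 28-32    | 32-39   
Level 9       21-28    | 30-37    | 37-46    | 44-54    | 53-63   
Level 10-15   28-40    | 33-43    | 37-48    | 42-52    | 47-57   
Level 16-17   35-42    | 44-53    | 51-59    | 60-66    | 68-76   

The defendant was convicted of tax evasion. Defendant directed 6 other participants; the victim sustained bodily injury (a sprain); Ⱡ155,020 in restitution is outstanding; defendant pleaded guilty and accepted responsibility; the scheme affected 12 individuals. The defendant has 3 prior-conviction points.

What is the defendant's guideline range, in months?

Base offense level for tax evasion: 6.
R1 applies: 6 + 1 = 7.
R2 applies (level before this adjustment is 7 < 12, so +1): 7 + 1 = 8.
R3 applies: 8 + 3 = 11.
R4 applies: 11 + 2 = 13.
R5 applies: 13 − 2 = 11.
Final offense level: 11.
Criminal history: 3 prior points → Category C (3-13).
Level 11 falls in the 10-15 band.
Grid: Level 10-15 × Category C = 37-48 months.

37-48 months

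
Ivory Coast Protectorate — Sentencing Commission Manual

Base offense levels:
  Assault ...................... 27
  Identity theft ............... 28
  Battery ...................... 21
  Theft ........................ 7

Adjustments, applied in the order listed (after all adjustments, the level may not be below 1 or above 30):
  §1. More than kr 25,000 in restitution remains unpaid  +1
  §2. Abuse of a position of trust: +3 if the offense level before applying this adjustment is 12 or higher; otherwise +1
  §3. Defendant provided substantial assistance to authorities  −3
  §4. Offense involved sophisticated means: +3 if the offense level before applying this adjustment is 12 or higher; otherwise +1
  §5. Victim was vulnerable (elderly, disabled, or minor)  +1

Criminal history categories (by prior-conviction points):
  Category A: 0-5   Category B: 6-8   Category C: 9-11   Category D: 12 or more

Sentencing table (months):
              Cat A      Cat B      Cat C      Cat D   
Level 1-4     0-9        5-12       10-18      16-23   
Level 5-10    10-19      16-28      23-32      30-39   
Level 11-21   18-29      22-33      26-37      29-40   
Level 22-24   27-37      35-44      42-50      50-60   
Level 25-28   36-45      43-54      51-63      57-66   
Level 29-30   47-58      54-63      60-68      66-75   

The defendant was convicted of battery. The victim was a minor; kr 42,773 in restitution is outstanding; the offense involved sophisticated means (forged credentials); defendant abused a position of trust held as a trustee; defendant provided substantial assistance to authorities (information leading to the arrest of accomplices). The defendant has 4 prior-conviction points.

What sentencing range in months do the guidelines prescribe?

Base offense level for battery: 21.
§1 applies: 21 + 1 = 22.
§2 applies (level before this adjustment is 22 ≥ 12, so +3): 22 + 3 = 25.
§3 applies: 25 − 3 = 22.
§4 applies (level before this adjustment is 22 ≥ 12, so +3): 22 + 3 = 25.
§5 applies: 25 + 1 = 26.
Final offense level: 26.
Criminal history: 4 prior points → Category A (0-5).
Level 26 falls in the 25-28 band.
Grid: Level 25-28 × Category A = 36-45 months.

36-45 months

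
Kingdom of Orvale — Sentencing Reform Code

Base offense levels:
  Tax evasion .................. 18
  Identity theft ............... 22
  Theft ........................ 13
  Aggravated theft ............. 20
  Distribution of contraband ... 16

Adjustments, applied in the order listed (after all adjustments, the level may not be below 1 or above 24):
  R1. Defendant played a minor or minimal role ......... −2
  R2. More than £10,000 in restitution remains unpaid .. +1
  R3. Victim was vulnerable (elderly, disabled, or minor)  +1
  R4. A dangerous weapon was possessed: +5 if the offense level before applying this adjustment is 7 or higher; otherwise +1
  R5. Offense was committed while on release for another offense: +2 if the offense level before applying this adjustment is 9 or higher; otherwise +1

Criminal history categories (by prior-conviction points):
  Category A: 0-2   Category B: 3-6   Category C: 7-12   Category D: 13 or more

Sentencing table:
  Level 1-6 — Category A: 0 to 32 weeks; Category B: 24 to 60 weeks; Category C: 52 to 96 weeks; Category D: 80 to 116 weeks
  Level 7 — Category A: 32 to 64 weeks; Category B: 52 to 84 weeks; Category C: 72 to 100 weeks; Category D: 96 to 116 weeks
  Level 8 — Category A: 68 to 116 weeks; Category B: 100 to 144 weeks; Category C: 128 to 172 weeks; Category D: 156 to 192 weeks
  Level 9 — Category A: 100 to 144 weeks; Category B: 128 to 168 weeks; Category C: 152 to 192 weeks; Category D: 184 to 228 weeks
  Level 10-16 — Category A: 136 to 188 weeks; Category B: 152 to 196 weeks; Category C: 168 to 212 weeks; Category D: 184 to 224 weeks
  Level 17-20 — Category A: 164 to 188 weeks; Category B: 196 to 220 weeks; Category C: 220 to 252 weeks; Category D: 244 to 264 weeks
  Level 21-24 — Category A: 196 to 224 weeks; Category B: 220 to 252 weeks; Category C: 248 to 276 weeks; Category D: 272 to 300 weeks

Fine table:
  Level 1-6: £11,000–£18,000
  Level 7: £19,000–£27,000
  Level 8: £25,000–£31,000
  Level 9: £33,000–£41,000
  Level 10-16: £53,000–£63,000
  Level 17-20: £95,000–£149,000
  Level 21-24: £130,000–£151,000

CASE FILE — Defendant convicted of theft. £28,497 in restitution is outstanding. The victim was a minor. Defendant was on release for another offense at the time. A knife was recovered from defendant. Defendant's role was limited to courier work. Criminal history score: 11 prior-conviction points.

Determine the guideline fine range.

Base offense level for theft: 13.
R1 applies: 13 − 2 = 11.
R2 applies: 11 + 1 = 12.
R3 applies: 12 + 1 = 13.
R4 applies (level before this adjustment is 13 ≥ 7, so +5): 13 + 5 = 18.
R5 applies (level before this adjustment is 18 ≥ 9, so +2): 18 + 2 = 20.
Final offense level: 20.
Level 20 falls in the 17-20 band.
Fine table: Level 17-20 → £95,000–£149,000.

£95,000–£149,000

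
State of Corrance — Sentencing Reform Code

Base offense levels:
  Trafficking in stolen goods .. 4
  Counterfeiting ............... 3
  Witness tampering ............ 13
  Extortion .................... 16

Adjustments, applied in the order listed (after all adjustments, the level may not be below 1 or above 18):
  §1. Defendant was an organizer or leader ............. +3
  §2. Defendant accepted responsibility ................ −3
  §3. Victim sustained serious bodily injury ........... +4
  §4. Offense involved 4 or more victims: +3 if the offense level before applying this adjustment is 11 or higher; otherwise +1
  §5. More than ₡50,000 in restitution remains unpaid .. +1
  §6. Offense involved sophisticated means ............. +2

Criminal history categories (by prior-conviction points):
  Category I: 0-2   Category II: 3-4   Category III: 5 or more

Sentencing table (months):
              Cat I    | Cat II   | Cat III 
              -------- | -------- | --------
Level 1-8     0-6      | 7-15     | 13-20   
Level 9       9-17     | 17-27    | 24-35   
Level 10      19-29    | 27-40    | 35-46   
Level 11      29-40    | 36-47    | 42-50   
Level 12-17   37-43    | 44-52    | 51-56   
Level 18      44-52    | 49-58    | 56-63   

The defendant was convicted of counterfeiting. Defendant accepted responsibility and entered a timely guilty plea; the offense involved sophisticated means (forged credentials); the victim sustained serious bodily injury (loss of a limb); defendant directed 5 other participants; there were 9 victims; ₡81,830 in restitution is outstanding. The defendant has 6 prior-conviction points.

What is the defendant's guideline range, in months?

Base offense level for counterfeiting: 3.
§1 applies: 3 + 3 = 6.
§2 applies: 6 − 3 = 3.
§3 applies: 3 + 4 = 7.
§4 applies (level before this adjustment is 7 < 11, so +1): 7 + 1 = 8.
§5 applies: 8 + 1 = 9.
§6 applies: 9 + 2 = 11.
Final offense level: 11.
Criminal history: 6 prior points → Category III (5+).
Level 11 falls in the 11 band.
Grid: Level 11 × Category III = 42-50 months.

42-50 months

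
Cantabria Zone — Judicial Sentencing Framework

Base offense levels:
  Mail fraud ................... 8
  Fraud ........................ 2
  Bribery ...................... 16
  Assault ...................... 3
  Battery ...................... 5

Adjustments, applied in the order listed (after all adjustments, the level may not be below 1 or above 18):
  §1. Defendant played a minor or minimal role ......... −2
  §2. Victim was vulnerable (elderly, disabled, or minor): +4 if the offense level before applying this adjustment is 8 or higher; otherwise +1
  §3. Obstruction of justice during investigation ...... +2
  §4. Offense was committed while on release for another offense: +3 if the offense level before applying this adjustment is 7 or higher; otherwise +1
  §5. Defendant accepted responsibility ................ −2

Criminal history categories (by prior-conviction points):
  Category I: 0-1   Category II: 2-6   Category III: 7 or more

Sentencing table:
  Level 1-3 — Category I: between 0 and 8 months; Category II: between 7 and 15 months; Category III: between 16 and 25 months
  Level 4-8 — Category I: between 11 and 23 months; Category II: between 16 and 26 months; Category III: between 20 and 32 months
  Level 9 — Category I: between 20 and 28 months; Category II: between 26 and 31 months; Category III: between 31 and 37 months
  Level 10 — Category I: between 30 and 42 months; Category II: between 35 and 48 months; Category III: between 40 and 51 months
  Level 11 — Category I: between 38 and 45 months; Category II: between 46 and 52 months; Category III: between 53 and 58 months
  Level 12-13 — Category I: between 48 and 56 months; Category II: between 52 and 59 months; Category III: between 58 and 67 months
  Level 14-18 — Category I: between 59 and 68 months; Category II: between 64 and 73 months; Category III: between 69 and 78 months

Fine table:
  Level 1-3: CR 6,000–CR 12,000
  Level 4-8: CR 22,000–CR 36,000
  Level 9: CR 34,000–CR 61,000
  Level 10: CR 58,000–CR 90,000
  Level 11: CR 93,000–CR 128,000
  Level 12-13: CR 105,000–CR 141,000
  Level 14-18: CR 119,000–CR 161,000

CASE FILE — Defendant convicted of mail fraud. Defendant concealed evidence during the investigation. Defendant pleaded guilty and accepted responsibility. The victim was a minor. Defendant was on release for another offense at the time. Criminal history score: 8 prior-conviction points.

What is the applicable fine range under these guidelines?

Base offense level for mail fraud: 8.
§2 applies (level before this adjustment is 8 ≥ 8, so +4): 8 + 4 = 12.
§3 applies: 12 + 2 = 14.
§4 applies (level before this adjustment is 14 ≥ 7, so +3): 14 + 3 = 17.
§5 applies: 17 − 2 = 15.
Final offense level: 15.
Level 15 falls in the 14-18 band.
Fine table: Level 14-18 → CR 119,000–CR 161,000.

CR 119,000–CR 161,000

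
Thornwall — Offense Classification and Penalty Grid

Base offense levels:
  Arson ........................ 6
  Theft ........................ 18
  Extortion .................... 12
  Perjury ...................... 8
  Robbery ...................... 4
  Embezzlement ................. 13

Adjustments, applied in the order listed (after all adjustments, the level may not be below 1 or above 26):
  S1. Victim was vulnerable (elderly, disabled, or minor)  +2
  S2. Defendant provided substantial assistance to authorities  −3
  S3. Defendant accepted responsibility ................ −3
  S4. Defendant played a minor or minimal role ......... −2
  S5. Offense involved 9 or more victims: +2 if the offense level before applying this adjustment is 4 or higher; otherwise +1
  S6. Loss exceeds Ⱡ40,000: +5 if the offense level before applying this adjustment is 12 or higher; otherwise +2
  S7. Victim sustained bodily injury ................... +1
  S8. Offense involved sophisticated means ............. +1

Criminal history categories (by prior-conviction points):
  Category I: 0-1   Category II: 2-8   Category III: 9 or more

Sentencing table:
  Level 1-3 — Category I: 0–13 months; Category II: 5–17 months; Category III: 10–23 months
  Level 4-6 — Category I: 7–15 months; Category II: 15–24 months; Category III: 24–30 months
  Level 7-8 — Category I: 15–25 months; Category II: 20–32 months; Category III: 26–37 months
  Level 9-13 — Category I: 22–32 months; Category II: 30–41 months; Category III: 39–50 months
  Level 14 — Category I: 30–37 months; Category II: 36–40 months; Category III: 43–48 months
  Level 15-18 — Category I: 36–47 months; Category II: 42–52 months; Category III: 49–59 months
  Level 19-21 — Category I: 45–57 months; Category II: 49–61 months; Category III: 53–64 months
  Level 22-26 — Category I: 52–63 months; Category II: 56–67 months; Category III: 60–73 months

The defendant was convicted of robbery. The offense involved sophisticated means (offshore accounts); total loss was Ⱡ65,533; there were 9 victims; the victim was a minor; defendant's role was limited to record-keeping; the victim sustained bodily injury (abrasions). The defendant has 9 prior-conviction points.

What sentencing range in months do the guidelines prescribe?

Base offense level for robbery: 4.
S1 applies: 4 + 2 = 6.
S3 does not apply.
S4 applies: 6 − 2 = 4.
S5 applies (level before this adjustment is 4 ≥ 4, so +2): 4 + 2 = 6.
S6 applies (level before this adjustment is 6 < 12, so +2): 6 + 2 = 8.
S7 applies: 8 + 1 = 9.
S8 applies: 9 + 1 = 10.
Final offense level: 10.
Criminal history: 9 prior points → Category III (9+).
Level 10 falls in the 9-13 band.
Grid: Level 9-13 × Category III = 39-50 months.

39-50 months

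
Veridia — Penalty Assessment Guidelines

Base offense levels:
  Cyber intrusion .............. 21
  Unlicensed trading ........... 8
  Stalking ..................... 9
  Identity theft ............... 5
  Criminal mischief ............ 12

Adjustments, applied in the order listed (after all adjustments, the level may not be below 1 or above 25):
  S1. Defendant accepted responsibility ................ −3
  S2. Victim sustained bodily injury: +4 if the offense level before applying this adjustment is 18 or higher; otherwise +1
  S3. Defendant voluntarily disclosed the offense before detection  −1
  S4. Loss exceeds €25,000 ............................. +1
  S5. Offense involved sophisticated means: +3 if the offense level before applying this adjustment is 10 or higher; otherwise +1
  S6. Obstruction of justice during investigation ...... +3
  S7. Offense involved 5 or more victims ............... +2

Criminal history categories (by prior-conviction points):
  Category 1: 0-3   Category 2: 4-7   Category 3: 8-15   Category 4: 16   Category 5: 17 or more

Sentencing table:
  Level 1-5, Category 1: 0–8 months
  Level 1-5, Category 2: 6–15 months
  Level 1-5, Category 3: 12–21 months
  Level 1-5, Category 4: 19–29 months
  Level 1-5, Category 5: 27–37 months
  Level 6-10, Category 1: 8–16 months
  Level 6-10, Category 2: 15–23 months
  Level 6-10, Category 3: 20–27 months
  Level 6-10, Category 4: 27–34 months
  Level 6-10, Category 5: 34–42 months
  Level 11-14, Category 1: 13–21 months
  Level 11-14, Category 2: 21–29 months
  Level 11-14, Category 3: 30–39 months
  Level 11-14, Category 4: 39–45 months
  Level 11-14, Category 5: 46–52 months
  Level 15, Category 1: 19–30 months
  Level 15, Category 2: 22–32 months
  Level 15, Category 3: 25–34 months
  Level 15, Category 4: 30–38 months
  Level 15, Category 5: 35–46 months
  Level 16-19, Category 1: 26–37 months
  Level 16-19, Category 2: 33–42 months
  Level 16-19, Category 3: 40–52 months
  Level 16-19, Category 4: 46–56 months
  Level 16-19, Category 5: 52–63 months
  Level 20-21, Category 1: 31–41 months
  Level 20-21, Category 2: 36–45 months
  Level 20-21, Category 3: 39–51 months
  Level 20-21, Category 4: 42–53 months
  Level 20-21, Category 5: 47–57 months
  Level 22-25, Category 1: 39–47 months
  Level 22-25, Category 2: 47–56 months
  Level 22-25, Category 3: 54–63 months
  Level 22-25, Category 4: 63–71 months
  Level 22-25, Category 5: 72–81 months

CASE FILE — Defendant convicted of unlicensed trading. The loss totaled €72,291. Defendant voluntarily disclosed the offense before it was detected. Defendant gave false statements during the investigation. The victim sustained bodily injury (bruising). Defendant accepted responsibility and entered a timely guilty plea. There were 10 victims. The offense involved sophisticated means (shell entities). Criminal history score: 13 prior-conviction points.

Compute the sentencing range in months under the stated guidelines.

30-39 months

Base offense level for unlicensed trading: 8.
S1 applies: 8 − 3 = 5.
S2 applies (level before this adjustment is 5 < 18, so +1): 5 + 1 = 6.
S3 applies: 6 − 1 = 5.
S4 applies: 5 + 1 = 6.
S5 applies (level before this adjustment is 6 < 10, so +1): 6 + 1 = 7.
S6 applies: 7 + 3 = 10.
S7 applies: 10 + 2 = 12.
Final offense level: 12.
Criminal history: 13 prior points → Category 3 (8-15).
Level 12 falls in the 11-14 band.
Grid: Level 11-14 × Category 3 = 30-39 months.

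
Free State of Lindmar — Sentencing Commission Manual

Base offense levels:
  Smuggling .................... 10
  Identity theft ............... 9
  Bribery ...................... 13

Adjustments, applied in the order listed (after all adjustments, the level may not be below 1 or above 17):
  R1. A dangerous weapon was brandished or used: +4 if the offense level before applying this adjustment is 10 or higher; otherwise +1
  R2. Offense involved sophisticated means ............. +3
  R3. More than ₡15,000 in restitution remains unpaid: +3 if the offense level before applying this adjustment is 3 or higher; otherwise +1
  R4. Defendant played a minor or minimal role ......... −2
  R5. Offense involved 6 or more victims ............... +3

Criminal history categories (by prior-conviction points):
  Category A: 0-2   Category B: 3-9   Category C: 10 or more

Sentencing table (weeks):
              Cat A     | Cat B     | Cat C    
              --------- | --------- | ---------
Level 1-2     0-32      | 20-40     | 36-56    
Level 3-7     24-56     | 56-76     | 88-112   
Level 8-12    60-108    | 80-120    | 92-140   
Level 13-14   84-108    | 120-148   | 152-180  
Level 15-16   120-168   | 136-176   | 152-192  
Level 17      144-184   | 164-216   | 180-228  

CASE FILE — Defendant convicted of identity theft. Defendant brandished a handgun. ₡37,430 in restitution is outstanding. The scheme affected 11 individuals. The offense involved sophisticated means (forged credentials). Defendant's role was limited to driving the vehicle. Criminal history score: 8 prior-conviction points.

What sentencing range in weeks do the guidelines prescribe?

164-216 weeks

Base offense level for identity theft: 9.
R1 applies (level before this adjustment is 9 < 10, so +1): 9 + 1 = 10.
R2 applies: 10 + 3 = 13.
R3 applies (level before this adjustment is 13 ≥ 3, so +3): 13 + 3 = 16.
R4 applies: 16 − 2 = 14.
R5 applies: 14 + 3 = 17.
Final offense level: 17.
Criminal history: 8 prior points → Category B (3-9).
Level 17 falls in the 17 band.
Grid: Level 17 × Category B = 164-216 weeks.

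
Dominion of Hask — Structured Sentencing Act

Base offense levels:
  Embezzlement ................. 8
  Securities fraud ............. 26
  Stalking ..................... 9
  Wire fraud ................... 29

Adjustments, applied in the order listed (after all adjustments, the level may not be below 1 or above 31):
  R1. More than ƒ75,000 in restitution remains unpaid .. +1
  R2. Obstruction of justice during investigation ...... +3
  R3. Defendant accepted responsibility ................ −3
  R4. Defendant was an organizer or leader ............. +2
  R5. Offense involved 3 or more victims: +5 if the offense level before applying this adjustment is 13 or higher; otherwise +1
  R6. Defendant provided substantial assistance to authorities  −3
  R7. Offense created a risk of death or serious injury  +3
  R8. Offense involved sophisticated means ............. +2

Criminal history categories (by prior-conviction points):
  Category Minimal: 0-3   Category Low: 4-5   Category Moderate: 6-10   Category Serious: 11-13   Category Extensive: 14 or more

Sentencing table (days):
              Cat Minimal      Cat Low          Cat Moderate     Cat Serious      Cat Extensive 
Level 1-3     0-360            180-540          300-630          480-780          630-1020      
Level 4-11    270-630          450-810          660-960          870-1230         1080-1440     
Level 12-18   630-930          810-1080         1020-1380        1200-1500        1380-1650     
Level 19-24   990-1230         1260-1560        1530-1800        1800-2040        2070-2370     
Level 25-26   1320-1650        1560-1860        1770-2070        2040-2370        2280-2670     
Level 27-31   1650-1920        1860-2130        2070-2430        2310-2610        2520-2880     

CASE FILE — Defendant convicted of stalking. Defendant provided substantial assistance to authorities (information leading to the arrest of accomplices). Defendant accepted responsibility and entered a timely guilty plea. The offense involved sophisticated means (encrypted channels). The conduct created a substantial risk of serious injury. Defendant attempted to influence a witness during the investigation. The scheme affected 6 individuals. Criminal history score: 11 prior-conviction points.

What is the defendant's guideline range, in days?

Base offense level for stalking: 9.
R1 does not apply.
R2 applies: 9 + 3 = 12.
R3 applies: 12 − 3 = 9.
R5 applies (level before this adjustment is 9 < 13, so +1): 9 + 1 = 10.
R6 applies: 10 − 3 = 7.
R7 applies: 7 + 3 = 10.
R8 applies: 10 + 2 = 12.
Final offense level: 12.
Criminal history: 11 prior points → Category Serious (11-13).
Level 12 falls in the 12-18 band.
Grid: Level 12-18 × Category Serious = 1200-1500 days.

1200-1500 days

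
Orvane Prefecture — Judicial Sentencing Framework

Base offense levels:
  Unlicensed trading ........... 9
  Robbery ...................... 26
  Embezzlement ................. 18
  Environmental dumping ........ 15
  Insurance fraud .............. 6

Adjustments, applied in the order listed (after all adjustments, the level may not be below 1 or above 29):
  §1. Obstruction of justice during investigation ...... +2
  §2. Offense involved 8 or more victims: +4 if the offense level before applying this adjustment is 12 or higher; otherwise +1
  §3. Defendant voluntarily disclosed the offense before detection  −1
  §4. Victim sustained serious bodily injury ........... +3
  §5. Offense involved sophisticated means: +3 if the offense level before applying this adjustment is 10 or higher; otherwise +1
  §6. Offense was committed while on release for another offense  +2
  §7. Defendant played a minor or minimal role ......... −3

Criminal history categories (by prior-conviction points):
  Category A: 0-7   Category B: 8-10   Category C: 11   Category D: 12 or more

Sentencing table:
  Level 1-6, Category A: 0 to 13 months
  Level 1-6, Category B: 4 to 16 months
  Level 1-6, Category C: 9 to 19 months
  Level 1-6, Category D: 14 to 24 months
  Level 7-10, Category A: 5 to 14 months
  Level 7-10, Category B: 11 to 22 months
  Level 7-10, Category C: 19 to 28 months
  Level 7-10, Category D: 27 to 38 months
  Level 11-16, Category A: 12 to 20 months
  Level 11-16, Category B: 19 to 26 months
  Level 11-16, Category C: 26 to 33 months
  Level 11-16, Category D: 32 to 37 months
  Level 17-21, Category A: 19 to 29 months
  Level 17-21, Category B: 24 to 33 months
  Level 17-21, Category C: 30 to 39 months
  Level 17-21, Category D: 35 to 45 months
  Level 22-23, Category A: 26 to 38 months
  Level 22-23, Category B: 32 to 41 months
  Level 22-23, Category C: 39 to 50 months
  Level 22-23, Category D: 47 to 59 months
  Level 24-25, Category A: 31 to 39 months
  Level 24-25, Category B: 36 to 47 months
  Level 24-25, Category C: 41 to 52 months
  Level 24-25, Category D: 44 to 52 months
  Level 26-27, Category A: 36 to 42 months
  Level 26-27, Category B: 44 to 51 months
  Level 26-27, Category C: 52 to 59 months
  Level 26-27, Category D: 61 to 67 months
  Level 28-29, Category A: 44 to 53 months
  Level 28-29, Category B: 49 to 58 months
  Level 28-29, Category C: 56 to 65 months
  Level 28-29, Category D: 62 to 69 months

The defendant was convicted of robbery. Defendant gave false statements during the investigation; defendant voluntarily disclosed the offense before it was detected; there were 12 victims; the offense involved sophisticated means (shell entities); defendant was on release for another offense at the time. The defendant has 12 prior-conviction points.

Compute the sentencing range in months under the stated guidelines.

Base offense level for robbery: 26.
§1 applies: 26 + 2 = 28.
§2 applies (level before this adjustment is 28 ≥ 12, so +4): 28 + 4 = 32.
§3 applies: 32 − 1 = 31.
§4 does not apply.
§5 applies (level before this adjustment is 31 ≥ 10, so +3): 31 + 3 = 34.
§6 applies: 34 + 2 = 36.
Level 36 exceeds the maximum of 29; capped at 29.
Final offense level: 29.
Criminal history: 12 prior points → Category D (12+).
Level 29 falls in the 28-29 band.
Grid: Level 28-29 × Category D = 62-69 months.

62-69 months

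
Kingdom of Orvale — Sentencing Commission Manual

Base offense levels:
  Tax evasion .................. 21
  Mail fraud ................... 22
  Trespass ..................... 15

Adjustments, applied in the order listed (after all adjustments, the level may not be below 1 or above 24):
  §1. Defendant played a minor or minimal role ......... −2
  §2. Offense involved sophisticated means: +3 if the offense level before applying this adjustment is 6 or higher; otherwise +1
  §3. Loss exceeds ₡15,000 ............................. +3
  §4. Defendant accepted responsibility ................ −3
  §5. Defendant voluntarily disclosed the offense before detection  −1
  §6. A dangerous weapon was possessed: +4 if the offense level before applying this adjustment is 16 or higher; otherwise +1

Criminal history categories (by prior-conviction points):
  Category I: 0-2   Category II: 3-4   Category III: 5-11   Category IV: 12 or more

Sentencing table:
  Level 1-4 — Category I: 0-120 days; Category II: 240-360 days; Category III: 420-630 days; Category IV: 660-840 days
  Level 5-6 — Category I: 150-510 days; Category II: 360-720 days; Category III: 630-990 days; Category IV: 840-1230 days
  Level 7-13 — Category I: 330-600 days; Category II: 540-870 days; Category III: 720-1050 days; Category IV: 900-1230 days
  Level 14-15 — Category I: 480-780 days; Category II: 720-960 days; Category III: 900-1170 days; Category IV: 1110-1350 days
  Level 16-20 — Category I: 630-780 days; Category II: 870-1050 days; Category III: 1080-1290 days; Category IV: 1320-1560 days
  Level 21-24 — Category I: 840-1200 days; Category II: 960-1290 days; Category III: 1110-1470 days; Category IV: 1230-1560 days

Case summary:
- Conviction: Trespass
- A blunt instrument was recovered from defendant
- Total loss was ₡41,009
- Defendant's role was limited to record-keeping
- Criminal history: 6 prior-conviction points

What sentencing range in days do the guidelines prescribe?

1080-1290 days

Base offense level for trespass: 15.
§1 applies: 15 − 2 = 13.
§3 applies: 13 + 3 = 16.
§4 does not apply.
§5 does not apply.
§6 applies (level before this adjustment is 16 ≥ 16, so +4): 16 + 4 = 20.
Final offense level: 20.
Criminal history: 6 prior points → Category III (5-11).
Level 20 falls in the 16-20 band.
Grid: Level 16-20 × Category III = 1080-1290 days.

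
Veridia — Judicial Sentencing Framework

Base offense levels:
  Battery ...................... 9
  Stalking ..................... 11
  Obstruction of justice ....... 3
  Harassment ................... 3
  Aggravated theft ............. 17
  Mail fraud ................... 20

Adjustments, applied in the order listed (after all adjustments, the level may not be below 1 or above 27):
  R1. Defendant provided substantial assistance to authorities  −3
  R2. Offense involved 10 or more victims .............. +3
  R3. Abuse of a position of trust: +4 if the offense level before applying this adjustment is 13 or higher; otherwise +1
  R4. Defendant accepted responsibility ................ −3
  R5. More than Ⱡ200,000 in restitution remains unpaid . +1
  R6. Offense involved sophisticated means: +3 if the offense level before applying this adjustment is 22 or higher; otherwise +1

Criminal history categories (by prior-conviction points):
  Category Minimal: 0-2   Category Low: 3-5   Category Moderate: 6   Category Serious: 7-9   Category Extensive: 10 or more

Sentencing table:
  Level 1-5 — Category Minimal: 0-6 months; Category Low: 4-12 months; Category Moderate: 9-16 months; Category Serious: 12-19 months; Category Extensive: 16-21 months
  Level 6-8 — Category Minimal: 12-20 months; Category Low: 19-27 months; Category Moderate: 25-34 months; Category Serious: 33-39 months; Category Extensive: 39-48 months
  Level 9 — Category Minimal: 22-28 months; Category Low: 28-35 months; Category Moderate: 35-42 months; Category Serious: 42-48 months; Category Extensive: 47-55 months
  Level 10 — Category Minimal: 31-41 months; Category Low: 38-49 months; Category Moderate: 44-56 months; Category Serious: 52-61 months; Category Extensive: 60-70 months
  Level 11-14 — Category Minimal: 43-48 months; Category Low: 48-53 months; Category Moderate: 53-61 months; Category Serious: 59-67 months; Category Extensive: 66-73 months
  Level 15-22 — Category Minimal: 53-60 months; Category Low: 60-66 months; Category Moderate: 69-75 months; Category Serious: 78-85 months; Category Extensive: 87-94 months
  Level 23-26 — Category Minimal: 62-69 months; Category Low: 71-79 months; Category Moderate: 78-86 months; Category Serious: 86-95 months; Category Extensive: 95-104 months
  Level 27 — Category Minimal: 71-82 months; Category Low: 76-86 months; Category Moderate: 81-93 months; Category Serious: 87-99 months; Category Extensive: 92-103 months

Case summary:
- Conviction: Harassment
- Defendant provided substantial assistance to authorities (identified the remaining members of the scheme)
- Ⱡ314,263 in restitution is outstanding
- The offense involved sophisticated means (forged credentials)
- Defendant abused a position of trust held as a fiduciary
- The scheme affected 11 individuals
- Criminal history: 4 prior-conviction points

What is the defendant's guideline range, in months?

Base offense level for harassment: 3.
R1 applies: 3 − 3 = 0.
R2 applies: 0 + 3 = 3.
R3 applies (level before this adjustment is 3 < 13, so +1): 3 + 1 = 4.
R5 applies: 4 + 1 = 5.
R6 applies (level before this adjustment is 5 < 22, so +1): 5 + 1 = 6.
Final offense level: 6.
Criminal history: 4 prior points → Category Low (3-5).
Level 6 falls in the 6-8 band.
Grid: Level 6-8 × Category Low = 19-27 months.

19-27 months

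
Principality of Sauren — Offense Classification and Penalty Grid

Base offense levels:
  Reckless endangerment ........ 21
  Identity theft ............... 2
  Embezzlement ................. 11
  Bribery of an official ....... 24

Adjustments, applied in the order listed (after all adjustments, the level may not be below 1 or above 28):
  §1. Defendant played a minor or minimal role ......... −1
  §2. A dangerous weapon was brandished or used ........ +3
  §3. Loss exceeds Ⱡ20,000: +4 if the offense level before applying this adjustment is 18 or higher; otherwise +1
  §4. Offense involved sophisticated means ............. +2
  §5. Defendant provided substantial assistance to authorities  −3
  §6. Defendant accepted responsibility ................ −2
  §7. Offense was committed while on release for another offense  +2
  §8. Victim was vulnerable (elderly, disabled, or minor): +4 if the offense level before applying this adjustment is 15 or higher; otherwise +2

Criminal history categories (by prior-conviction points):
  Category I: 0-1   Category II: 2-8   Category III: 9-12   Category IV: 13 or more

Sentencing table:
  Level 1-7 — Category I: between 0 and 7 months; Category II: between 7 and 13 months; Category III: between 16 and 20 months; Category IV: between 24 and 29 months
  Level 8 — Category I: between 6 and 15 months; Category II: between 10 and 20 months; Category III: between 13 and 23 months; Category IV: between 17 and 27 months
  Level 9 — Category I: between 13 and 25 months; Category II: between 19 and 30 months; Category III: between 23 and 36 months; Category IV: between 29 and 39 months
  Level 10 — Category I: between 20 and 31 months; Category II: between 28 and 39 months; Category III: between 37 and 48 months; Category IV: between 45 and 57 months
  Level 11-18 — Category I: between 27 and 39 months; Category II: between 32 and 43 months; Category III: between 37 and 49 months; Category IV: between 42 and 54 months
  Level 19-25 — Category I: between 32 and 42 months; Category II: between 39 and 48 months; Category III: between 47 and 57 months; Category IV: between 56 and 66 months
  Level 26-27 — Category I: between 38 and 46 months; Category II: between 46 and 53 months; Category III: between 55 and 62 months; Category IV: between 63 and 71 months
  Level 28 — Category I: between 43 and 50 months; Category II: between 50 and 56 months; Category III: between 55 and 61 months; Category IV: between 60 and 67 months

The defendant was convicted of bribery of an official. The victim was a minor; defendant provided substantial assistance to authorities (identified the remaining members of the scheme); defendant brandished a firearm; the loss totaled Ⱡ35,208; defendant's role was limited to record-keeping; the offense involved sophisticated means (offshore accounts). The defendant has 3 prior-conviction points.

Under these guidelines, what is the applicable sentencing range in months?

Base offense level for bribery of an official: 24.
§1 applies: 24 − 1 = 23.
§2 applies: 23 + 3 = 26.
§3 applies (level before this adjustment is 26 ≥ 18, so +4): 26 + 4 = 30.
§4 applies: 30 + 2 = 32.
§5 applies: 32 − 3 = 29.
§7 does not apply.
§8 applies (level before this adjustment is 29 ≥ 15, so +4): 29 + 4 = 33.
Level 33 exceeds the maximum of 28; capped at 28.
Final offense level: 28.
Criminal history: 3 prior points → Category II (2-8).
Level 28 falls in the 28 band.
Grid: Level 28 × Category II = 50-56 months.

50-56 months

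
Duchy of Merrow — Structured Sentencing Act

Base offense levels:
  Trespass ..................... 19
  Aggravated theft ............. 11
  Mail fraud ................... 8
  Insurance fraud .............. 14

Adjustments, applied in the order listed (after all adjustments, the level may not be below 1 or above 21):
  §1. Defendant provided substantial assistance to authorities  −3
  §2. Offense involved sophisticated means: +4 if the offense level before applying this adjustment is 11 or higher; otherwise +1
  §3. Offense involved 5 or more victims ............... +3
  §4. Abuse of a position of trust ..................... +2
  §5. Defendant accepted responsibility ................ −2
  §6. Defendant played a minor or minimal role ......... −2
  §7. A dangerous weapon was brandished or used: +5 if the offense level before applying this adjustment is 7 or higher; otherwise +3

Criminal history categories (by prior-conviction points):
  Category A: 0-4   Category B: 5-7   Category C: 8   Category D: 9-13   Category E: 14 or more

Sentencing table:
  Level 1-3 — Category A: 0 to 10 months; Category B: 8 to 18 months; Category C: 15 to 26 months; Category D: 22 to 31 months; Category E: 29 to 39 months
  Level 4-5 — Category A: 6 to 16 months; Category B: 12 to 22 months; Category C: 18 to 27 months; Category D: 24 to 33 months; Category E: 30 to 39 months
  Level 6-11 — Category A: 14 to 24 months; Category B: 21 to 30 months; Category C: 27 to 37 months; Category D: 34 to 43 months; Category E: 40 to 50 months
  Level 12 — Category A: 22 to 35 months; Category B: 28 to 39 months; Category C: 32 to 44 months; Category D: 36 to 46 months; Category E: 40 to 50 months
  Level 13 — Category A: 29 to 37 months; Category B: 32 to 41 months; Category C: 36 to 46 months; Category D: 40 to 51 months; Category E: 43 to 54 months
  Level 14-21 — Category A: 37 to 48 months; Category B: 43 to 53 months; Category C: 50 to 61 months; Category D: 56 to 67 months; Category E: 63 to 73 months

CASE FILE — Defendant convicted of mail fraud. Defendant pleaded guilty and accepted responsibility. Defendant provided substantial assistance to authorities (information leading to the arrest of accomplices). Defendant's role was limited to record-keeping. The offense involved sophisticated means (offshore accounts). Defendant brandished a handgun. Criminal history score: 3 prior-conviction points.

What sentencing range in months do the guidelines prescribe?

6-16 months

Base offense level for mail fraud: 8.
§1 applies: 8 − 3 = 5.
§2 applies (level before this adjustment is 5 < 11, so +1): 5 + 1 = 6.
§4 does not apply.
§5 applies: 6 − 2 = 4.
§6 applies: 4 − 2 = 2.
§7 applies (level before this adjustment is 2 < 7, so +3): 2 + 3 = 5.
Final offense level: 5.
Criminal history: 3 prior points → Category A (0-4).
Level 5 falls in the 4-5 band.
Grid: Level 4-5 × Category A = 6-16 months.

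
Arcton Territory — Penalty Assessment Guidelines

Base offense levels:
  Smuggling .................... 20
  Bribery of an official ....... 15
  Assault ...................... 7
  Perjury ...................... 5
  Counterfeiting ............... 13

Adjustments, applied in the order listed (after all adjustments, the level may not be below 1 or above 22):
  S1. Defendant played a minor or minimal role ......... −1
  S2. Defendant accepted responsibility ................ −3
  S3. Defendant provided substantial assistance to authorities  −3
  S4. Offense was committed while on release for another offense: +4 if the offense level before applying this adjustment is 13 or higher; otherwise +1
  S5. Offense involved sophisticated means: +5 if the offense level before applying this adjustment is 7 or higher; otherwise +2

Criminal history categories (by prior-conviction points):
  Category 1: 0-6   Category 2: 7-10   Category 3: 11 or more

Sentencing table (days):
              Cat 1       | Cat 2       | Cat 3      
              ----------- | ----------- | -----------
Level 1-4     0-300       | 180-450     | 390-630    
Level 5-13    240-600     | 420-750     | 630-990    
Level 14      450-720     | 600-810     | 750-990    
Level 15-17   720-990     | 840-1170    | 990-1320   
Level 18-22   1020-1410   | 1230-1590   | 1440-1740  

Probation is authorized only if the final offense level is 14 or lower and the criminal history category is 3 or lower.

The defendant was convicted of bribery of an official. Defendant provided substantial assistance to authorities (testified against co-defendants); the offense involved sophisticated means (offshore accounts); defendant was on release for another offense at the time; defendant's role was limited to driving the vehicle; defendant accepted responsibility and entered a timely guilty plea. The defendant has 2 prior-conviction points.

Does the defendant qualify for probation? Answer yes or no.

Base offense level for bribery of an official: 15.
S1 applies: 15 − 1 = 14.
S2 applies: 14 − 3 = 11.
S3 applies: 11 − 3 = 8.
S4 applies (level before this adjustment is 8 < 13, so +1): 8 + 1 = 9.
S5 applies (level before this adjustment is 9 ≥ 7, so +5): 9 + 5 = 14.
Final offense level: 14.
Criminal history: 2 prior points → Category 1 (0-6).
Level 14 falls in the 14 band.
Grid: Level 14 × Category 1 = 450-720 days.
Probation check: level 14 ≤ 14 and category 1 ≤ 3 → eligible.

Yes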